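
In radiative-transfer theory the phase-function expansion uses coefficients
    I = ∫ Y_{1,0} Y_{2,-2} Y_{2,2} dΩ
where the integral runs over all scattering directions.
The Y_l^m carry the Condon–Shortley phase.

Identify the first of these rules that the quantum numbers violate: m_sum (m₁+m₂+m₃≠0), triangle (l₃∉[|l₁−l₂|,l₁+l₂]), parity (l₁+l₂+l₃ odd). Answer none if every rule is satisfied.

parity

azimuthal sum: 0 − 2 + 2 = 0  ✓
1 ≤ 2 ≤ 3 (triangle on l)  ✓
L = 1 + 2 + 2 = 5 (odd)  ✗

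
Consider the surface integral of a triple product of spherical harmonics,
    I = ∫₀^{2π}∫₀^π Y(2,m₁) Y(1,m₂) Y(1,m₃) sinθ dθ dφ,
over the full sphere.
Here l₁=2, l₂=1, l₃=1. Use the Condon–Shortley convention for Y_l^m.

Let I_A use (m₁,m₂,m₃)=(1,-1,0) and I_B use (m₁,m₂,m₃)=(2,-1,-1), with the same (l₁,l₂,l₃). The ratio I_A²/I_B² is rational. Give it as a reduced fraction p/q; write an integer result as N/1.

Shared (l₁,l₂,l₃)=(2,1,1): N and (l;000)² cancel in I_A²/I_B².
A: Δ = 2!·2!·0!/5! = 1/30; Racah Σ t=0..0: t=0:+1/2 = 1/2; ⇒ 3j(2 1 1; 1 -1 0)² = 1/10, sgn -1
B: Δ = 2!·2!·0!/5! = 1/30; Racah Σ t=0..0: t=0:+1/4 = 1/4; ⇒ 3j(2 1 1; 2 -1 -1)² = 1/5, sgn +1
I_A²/I_B² = (1/10)/(1/5) = 1/2

1/2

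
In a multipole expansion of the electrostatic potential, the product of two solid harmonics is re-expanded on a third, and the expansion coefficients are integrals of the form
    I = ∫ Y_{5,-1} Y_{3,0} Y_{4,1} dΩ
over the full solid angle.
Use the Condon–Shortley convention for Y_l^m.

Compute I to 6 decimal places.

m-sum 0 ✓  L=12 even ✓  2≤4≤8 ✓
Π(2lᵢ+1) = 11×7×9 = 693
triangle coeff Δ(5,3,4) = 1/180180
Σ_t [1,3]: t=1:−1/576 t=2:+1/144 t=3:−1/576 = 1/288
(3j)²=20/1001 [(5 3 4; 0 0 0)], sign=+1
Σ_t [1,3]: t=1:−1/1440 t=2:+1/192 t=3:−1/432 = 19/8640
(3j)²=361/30030 [(5 3 4; -1 0 1)], sign=-1
⇒ 4πI² = 2166/13013
I = (-1)√(2166/13013/(4π)) = -0.11508947

-0.115089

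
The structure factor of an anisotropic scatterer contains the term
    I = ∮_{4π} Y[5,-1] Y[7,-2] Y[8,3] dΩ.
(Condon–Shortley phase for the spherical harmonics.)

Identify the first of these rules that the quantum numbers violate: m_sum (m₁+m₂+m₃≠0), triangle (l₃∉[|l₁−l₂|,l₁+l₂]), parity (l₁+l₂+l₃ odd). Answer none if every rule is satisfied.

none

m₁+m₂+m₃ = -1 − 2 + 3 = 0  ✓
triangle: |5−7|=2 ≤ l₃=8 ≤ 5+7=12  ✓
parity: l₁+l₂+l₃ = 20 is even  ✓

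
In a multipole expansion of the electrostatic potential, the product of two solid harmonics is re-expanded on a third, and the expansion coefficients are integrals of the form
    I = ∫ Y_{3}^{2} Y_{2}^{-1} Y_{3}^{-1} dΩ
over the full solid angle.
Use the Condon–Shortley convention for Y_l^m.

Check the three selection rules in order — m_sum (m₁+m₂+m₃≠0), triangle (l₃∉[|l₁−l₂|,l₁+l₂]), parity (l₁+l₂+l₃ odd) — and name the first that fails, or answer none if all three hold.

none

m₁+m₂+m₃ = 2 − 1 − 1 = 0  ✓
triangle: |3−2|=1 ≤ l₃=3 ≤ 3+2=5  ✓
parity: l₁+l₂+l₃ = 8 is even  ✓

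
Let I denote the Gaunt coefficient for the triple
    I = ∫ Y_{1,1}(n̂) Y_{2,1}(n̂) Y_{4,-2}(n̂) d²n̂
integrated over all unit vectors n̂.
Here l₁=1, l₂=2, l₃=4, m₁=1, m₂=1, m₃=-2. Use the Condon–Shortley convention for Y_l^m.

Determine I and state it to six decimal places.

l₃=4 ∉ [1,3] — triangle fails ⇒ I = 0

0.000000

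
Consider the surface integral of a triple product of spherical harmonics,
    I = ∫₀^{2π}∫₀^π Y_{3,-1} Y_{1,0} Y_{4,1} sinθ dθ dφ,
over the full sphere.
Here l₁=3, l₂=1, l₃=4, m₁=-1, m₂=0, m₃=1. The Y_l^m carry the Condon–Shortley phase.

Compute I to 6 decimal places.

-0.238414

m-sum 0 ✓  L=8 even ✓  2≤4≤4 ✓
Π(2lᵢ+1) = 7×3×9 = 189
triangle coeff Δ(3,1,4) = 1/252
Σ_t [0,0]: t=0:+1/36 = 1/36
(3j)²=4/63 [(3 1 4; 0 0 0)], sign=+1
Σ_t [0,0]: t=0:+1/48 = 1/48
(3j)²=5/84 [(3 1 4; -1 0 1)], sign=-1
⇒ 4πI² = 5/7
I = (-1)√(5/7/(4π)) = -0.23841361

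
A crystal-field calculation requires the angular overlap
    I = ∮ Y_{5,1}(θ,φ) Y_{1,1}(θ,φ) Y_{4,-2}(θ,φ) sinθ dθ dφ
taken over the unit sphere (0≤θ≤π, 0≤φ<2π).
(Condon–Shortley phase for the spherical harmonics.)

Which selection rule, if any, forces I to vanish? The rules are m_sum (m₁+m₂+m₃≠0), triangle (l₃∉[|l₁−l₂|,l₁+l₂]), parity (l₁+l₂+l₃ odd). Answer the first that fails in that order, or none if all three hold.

m₁+m₂+m₃ = 1 + 1 − 2 = 0  ✓
triangle: |5−1|=4 ≤ l₃=4 ≤ 5+1=6  ✓
parity: l₁+l₂+l₃ = 10 is even  ✓

none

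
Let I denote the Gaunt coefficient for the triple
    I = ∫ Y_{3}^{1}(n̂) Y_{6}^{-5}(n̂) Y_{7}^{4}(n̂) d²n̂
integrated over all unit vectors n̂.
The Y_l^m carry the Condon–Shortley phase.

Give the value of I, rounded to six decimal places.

m-sum 0 ✓  L=16 even ✓  3≤7≤9 ✓
Π(2lᵢ+1) = 7×13×15 = 1365
triangle coeff Δ(3,6,7) = 1/2042040
Σ_t [0,2]: t=0:+1/207360 t=1:−1/57600 t=2:+1/207360 = -1/129600
(3j)²=168/12155 [(3 6 7; 0 0 0)], sign=+1
Σ_t [0,1]: t=0:+1/2903040 t=1:−1/21772800 = 13/43545600
(3j)²=143/7140 [(3 6 7; 1 -5 4)], sign=-1
⇒ 4πI² = 546/1445
I = (-1)√(546/1445/(4π)) = -0.17340334

-0.173403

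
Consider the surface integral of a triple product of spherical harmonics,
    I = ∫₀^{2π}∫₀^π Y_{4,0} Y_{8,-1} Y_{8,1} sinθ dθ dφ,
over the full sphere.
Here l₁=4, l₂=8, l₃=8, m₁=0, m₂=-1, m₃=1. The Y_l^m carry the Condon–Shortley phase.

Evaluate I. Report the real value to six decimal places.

Checks pass: Σm=0; 20 even; l₃=8∈[4,12].
(2·4+1)(2·8+1)(2·8+1) = 2601
Δ: 4! 4! 12! / 21! → 1/185175900
sum: t=0:+1/557383680 t=1:−1/21772800 t=2:+1/8294400 t=3:−1/21772800 t=4:+1/557383680 = 1/30965760
3j²(4 8 8; 0 0 0) = Δ·Π!·Σ² = 36/4199  (sign +1)
sum: t=0:+1/348364800 t=1:−1/18662400 t=2:+1/9676800 t=3:−1/34836480 t=4:+1/1254113280 = 31/1254113280
3j²(4 8 8; 0 -1 1) = Δ·Π!·Σ² = 961/151164  (sign -1)
combine: 4πI² = 2601·36/4199·961/151164 = 8649/61009
take √, sign -1: I = -0.10621383

-0.106214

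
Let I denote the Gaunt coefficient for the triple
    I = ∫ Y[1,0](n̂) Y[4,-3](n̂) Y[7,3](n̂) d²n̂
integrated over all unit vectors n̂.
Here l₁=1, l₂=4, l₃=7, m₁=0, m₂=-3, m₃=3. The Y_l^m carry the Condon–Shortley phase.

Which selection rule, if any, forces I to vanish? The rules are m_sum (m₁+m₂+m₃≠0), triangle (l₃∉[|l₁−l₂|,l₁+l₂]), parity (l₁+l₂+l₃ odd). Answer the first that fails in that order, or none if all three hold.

triangle

Σmᵢ = 0  ✓
l₃∈[|l₁−l₂|,l₁+l₂]=[3,5], have l₃=7  ✗
Σlᵢ = 12 ⇒ even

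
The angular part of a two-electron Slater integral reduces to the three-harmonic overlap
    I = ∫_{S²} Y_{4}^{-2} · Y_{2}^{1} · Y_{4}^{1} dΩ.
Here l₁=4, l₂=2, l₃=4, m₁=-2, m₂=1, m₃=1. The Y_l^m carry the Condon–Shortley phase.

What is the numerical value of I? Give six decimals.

0.127700

Rules hold: Σm=0, L=10 even, 2≤4≤6.
N = 9·5·9 = 405
Δ = 2!·6!·2!/11! = 1/13860
Racah Σ t=0..2: t=0:+1/192 t=1:−1/36 t=2:+1/192 = -5/288
⇒ 3j(4 2 4; 0 0 0)² = 20/693, sgn -1
Racah Σ t=1..2: t=1:−1/240 t=2:+1/96 = 1/160
⇒ 3j(4 2 4; -2 1 1)² = 27/1540, sgn -1
4πI² = N·(3j₀)²·(3jₘ)² = 1215/5929
I = +1·√(0.204925/4π) = 0.12770047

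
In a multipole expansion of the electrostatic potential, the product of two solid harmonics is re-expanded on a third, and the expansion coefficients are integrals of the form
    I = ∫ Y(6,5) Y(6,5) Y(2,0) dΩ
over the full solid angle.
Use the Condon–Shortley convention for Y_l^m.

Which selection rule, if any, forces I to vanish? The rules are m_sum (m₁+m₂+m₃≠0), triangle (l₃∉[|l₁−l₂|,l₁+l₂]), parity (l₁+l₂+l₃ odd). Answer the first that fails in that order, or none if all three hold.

m_sum

Σmᵢ = 10  ✗
l₃∈[|l₁−l₂|,l₁+l₂]=[0,12], have l₃=2
Σlᵢ = 14 ⇒ even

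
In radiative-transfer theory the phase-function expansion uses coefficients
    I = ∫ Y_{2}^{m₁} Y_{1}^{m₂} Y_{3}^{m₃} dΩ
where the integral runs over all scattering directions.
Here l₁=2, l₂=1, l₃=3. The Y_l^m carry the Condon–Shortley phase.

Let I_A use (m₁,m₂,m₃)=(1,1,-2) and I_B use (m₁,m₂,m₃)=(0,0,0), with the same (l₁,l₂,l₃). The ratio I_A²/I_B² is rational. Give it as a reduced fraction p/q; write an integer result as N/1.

Shared (l₁,l₂,l₃)=(2,1,3): N and (l;000)² cancel in I_A²/I_B².
A: Δ = 0!·4!·2!/7! = 1/105; Racah Σ t=0..0: t=0:+1/12 = 1/12; ⇒ 3j(2 1 3; 1 1 -2)² = 2/21, sgn -1
B: Δ = 0!·4!·2!/7! = 1/105; Racah Σ t=0..0: t=0:+1/4 = 1/4; ⇒ 3j(2 1 3; 0 0 0)² = 3/35, sgn -1
I_A²/I_B² = (2/21)/(3/35) = 10/9

10/9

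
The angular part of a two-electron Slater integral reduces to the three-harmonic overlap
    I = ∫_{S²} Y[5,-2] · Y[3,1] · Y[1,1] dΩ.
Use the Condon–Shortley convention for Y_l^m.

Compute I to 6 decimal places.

0.000000

triangle: need 2≤l₃≤8, have 1; I=0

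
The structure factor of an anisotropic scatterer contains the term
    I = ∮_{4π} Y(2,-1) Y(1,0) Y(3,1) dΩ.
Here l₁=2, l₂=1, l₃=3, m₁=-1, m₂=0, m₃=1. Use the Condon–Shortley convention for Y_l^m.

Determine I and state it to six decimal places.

Rules hold: Σm=0, L=6 even, 1≤3≤3.
N = 5·3·7 = 105
Δ = 0!·4!·2!/7! = 1/105
Racah Σ t=0..0: t=0:+1/4 = 1/4
⇒ 3j(2 1 3; 0 0 0)² = 3/35, sgn -1
Racah Σ t=0..0: t=0:+1/6 = 1/6
⇒ 3j(2 1 3; -1 0 1)² = 8/105, sgn +1
4πI² = N·(3j₀)²·(3jₘ)² = 24/35
I = -1·√(0.685714/4π) = -0.23359668

-0.233597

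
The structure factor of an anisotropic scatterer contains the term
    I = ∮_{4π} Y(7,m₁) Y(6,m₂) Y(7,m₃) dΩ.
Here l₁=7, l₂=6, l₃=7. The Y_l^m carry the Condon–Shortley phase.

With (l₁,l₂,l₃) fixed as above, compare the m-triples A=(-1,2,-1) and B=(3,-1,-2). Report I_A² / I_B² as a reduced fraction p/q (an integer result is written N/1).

80/49

Same 7,6,7: normalisation and zero-m 3j drop out of the ratio.
A: Δ: 6! 8! 6! / 21! → 1/2444321880; sum: t=2:+1/49766400 t=3:−1/3110400 t=4:+1/1327104 t=5:−1/3110400 t=6:+1/49766400 = 1/6635520; 3j²(7 6 7; -1 2 -1) = Δ·Π!·Σ² = 350/46189  (sign +1)
B: Δ: 6! 8! 6! / 21! → 1/2444321880; sum: t=0:+1/49766400 t=1:−1/4147200 t=2:+1/2488320 t=3:−1/8709120 t=4:+1/232243200 = 7/99532800; 3j²(7 6 7; 3 -1 -2) = Δ·Π!·Σ² = 1715/369512  (sign -1)
I_A²/I_B² = (350/46189)/(1715/369512) = 80/49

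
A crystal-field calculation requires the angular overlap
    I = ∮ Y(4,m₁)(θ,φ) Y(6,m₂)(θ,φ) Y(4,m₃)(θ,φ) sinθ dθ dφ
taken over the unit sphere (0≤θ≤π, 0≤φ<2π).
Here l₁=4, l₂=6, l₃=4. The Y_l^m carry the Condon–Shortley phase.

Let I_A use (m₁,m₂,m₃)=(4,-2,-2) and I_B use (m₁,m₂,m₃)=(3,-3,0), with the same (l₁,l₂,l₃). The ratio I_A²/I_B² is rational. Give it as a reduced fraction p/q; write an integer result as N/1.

4/5

Same 4,6,4: normalisation and zero-m 3j drop out of the ratio.
A: Δ: 6! 2! 6! / 15! → 1/1261260; sum: t=0:+1/69120 = 1/69120; 3j²(4 6 4; 4 -2 -2) = Δ·Π!·Σ² = 4/429  (sign +1)
B: Δ: 6! 2! 6! / 15! → 1/1261260; sum: t=0:+1/25920 t=1:−1/11520 = -1/20736; 3j²(4 6 4; 3 -3 0) = Δ·Π!·Σ² = 5/429  (sign -1)
I_A²/I_B² = (4/429)/(5/429) = 4/5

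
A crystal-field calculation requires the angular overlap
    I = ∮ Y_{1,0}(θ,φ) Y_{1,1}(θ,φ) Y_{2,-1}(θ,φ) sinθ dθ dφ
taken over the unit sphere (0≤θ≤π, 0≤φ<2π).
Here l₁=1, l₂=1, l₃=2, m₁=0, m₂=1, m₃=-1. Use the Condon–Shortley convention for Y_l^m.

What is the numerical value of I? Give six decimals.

-0.218510

m-sum 0 ✓  L=4 even ✓  0≤2≤2 ✓
Π(2lᵢ+1) = 3×3×5 = 45
triangle coeff Δ(1,1,2) = 1/30
Σ_t [0,0]: t=0:+1/1 = 1/1
(3j)²=2/15 [(1 1 2; 0 0 0)], sign=+1
Σ_t [0,0]: t=0:+1/2 = 1/2
(3j)²=1/10 [(1 1 2; 0 1 -1)], sign=-1
⇒ 4πI² = 3/5
I = (-1)√(3/5/(4π)) = -0.21850969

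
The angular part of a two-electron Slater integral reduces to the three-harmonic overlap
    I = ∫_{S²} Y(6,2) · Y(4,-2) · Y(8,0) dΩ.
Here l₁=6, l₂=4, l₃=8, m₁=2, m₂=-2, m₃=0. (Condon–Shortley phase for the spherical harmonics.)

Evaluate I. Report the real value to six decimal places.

-0.137687

m-sum 0 ✓  L=18 even ✓  2≤8≤10 ✓
Π(2lᵢ+1) = 13×9×17 = 1989
triangle coeff Δ(6,4,8) = 1/23279256
Σ_t [0,2]: t=0:+1/1658880 t=1:−1/518400 t=2:+1/1658880 = -1/1382400
(3j)²=504/46189 [(6 4 8; 0 0 0)], sign=-1
Σ_t [0,2]: t=0:+1/1658880 t=1:−1/3628800 t=2:+1/116121600 = 13/38707200
(3j)²=39/3553 [(6 4 8; 2 -2 0)], sign=+1
⇒ 4πI² = 176904/742577
I = (-1)√(176904/742577/(4π)) = -0.13768707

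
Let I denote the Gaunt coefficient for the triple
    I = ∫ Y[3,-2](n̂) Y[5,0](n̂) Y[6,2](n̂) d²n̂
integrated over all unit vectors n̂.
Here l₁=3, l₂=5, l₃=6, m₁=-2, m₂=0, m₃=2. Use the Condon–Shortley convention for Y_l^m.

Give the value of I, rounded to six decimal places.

Checks pass: Σm=0; 14 even; l₃=6∈[2,8].
(2·3+1)(2·5+1)(2·6+1) = 1001
Δ: 2! 4! 8! / 15! → 1/675675
sum: t=0:+1/8640 t=1:−1/2304 t=2:+1/8640 = -7/34560
3j²(3 5 6; 0 0 0) = Δ·Π!·Σ² = 7/429  (sign -1)
sum: t=1:−1/13824 t=2:+1/8640 = 1/23040
3j²(3 5 6; -2 0 2) = Δ·Π!·Σ² = 2/429  (sign +1)
combine: 4πI² = 1001·7/429·2/429 = 98/1287
take √, sign -1: I = -0.07784287

-0.077843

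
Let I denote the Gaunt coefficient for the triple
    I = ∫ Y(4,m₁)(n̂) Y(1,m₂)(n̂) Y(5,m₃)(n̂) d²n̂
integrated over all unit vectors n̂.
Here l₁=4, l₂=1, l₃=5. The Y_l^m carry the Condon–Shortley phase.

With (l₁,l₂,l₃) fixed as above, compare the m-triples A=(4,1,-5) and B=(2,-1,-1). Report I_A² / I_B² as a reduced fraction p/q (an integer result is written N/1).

Same 4,1,5: normalisation and zero-m 3j drop out of the ratio.
A: Δ: 0! 8! 2! / 11! → 1/495; sum: t=0:+1/80640 = 1/80640; 3j²(4 1 5; 4 1 -5) = Δ·Π!·Σ² = 1/11  (sign +1)
B: Δ: 0! 8! 2! / 11! → 1/495; sum: t=0:+1/2880 = 1/2880; 3j²(4 1 5; 2 -1 -1) = Δ·Π!·Σ² = 2/165  (sign +1)
I_A²/I_B² = (1/11)/(2/165) = 15/2

15/2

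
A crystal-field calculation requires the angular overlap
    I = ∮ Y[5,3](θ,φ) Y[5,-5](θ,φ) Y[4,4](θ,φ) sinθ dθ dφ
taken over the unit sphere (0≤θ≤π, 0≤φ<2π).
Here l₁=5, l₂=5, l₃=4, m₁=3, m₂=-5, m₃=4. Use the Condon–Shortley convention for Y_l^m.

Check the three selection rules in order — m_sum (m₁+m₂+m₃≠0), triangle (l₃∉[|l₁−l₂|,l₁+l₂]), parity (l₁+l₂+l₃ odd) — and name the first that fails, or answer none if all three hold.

m_sum

Σmᵢ = 2  ✗
l₃∈[|l₁−l₂|,l₁+l₂]=[0,10], have l₃=4
Σlᵢ = 14 ⇒ even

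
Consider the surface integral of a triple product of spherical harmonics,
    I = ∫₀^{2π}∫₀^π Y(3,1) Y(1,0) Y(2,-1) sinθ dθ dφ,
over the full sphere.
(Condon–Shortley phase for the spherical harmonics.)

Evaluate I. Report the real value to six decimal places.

Rules hold: Σm=0, L=6 even, 2≤2≤4.
N = 7·3·5 = 105
Δ = 2!·4!·0!/7! = 1/105
Racah Σ t=1..1: t=1:−1/4 = -1/4
⇒ 3j(3 1 2; 0 0 0)² = 3/35, sgn -1
Racah Σ t=1..1: t=1:−1/6 = -1/6
⇒ 3j(3 1 2; 1 0 -1)² = 8/105, sgn +1
4πI² = N·(3j₀)²·(3jₘ)² = 24/35
I = -1·√(0.685714/4π) = -0.23359668

-0.233597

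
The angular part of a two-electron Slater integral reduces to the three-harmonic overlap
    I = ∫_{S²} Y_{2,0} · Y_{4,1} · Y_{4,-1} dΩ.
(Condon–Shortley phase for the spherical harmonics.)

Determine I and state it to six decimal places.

-0.139264

m-sum 0 ✓  L=10 even ✓  2≤4≤6 ✓
Π(2lᵢ+1) = 5×9×9 = 405
triangle coeff Δ(2,4,4) = 1/13860
Σ_t [0,2]: t=0:+1/192 t=1:−1/36 t=2:+1/192 = -5/288
(3j)²=20/693 [(2 4 4; 0 0 0)], sign=-1
Σ_t [0,2]: t=0:+1/480 t=1:−1/48 t=2:+1/144 = -17/1440
(3j)²=289/13860 [(2 4 4; 0 1 -1)], sign=+1
⇒ 4πI² = 1445/5929
I = (-1)√(1445/5929/(4π)) = -0.13926381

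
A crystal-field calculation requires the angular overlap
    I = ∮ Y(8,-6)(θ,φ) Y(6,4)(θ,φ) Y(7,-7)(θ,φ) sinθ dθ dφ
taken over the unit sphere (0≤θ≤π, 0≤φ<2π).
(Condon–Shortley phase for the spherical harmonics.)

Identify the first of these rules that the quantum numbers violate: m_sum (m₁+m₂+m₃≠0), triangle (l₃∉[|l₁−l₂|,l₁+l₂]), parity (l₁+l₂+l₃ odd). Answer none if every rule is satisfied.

m_sum

azimuthal sum: -6 + 4 − 7 = -9  ✗
2 ≤ 7 ≤ 14 (triangle on l)
L = 8 + 6 + 7 = 21 (odd)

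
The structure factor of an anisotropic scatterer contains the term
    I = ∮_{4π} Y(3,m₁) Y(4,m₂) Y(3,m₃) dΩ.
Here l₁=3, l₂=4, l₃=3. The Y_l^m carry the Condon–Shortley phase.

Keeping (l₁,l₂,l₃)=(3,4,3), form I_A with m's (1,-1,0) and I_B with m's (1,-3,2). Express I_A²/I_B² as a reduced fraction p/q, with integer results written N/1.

15/14

l's match ⇒ only the (l;m) 3-j factors differ between A and B.
A: triangle coeff Δ(3,4,3) = 1/34650; Σ_t [0,2]: t=0:+1/288 t=1:−1/24 t=2:+1/48 = -5/288; (3j)²=5/462 [(3 4 3; 1 -1 0)], sign=+1
B: triangle coeff Δ(3,4,3) = 1/34650; Σ_t [0,1]: t=0:+1/288 t=1:−1/144 = -1/288; (3j)²=1/99 [(3 4 3; 1 -3 2)], sign=+1
I_A²/I_B² = (5/462)/(1/99) = 15/14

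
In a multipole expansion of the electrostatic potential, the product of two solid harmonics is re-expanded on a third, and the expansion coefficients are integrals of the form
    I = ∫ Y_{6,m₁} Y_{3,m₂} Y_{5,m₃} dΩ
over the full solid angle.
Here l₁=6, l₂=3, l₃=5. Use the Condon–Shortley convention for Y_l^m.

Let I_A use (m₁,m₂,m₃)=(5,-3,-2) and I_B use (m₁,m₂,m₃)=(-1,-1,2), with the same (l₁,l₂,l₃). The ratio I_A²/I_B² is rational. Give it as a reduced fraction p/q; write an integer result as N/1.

l's match ⇒ only the (l;m) 3-j factors differ between A and B.
A: triangle coeff Δ(6,3,5) = 1/675675; Σ_t [0,0]: t=0:+1/241920 = 1/241920; (3j)²=2/91 [(6 3 5; 5 -3 -2)], sign=-1
B: triangle coeff Δ(6,3,5) = 1/675675; Σ_t [0,2]: t=0:+1/241920 t=1:−1/8640 t=2:+1/5760 = 1/16128; (3j)²=5/1001 [(6 3 5; -1 -1 2)], sign=-1
I_A²/I_B² = (2/91)/(5/1001) = 22/5

22/5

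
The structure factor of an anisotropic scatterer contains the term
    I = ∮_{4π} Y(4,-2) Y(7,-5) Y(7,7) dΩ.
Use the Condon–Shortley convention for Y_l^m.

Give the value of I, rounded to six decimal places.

-0.164155

Checks pass: Σm=0; 18 even; l₃=7∈[3,11].
(2·4+1)(2·7+1)(2·7+1) = 2025
Δ: 4! 4! 10! / 19! → 1/58198140
sum: t=0:+1/17418240 t=1:−1/622080 t=2:+1/230400 t=3:−1/622080 t=4:+1/17418240 = 1/806400
3j²(4 7 7; 0 0 0) = Δ·Π!·Σ² = 2268/230945  (sign -1)
sum: t=2:+1/348364800 = 1/348364800
3j²(4 7 7; -2 -5 7) = Δ·Π!·Σ² = 11/646  (sign +1)
combine: 4πI² = 2025·2268/230945·11/646 = 459270/1356277
take √, sign -1: I = -0.16415530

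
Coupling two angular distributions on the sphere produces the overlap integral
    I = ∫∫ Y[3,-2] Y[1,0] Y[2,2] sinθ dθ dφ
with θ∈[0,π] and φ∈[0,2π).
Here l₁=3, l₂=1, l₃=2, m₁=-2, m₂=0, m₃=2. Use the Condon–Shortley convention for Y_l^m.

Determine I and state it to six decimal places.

m-sum 0 ✓  L=6 even ✓  2≤2≤4 ✓
Π(2lᵢ+1) = 7×3×5 = 105
triangle coeff Δ(3,1,2) = 1/105
Σ_t [1,1]: t=1:−1/4 = -1/4
(3j)²=3/35 [(3 1 2; 0 0 0)], sign=-1
Σ_t [1,1]: t=1:−1/24 = -1/24
(3j)²=1/21 [(3 1 2; -2 0 2)], sign=-1
⇒ 4πI² = 3/7
I = (+1)√(3/7/(4π)) = 0.18467439

0.184674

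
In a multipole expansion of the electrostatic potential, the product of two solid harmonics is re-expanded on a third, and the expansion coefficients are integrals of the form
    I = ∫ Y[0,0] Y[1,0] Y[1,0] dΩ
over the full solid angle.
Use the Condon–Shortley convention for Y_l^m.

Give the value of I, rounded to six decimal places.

0.282095

Rules hold: Σm=0, L=2 even, 1≤1≤1.
N = 1·3·3 = 9
Δ = 0!·0!·2!/3! = 1/3
Racah Σ t=0..0: t=0:+1/1 = 1/1
⇒ 3j(0 1 1; 0 0 0)² = 1/3, sgn -1
(m-triple is (0,0,0) — same symbol as above.)
4πI² = N·(3j₀)²·(3jₘ)² = 1/1
I = +1·√(1/4π) = 0.28209479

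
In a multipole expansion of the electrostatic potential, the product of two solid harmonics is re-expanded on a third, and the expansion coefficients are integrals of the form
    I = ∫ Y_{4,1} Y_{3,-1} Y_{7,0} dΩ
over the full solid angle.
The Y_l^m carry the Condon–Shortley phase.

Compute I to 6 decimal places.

m-sum 0 ✓  L=14 even ✓  1≤7≤7 ✓
Π(2lᵢ+1) = 9×7×15 = 945
triangle coeff Δ(4,3,7) = 1/45045
Σ_t [0,0]: t=0:+1/20736 = 1/20736
(3j)²=35/1287 [(4 3 7; 0 0 0)], sign=-1
Σ_t [0,0]: t=0:+1/34560 = 1/34560
(3j)²=7/429 [(4 3 7; 1 -1 0)], sign=-1
⇒ 4πI² = 8575/20449
I = (+1)√(8575/20449/(4π)) = 0.18267373

0.182674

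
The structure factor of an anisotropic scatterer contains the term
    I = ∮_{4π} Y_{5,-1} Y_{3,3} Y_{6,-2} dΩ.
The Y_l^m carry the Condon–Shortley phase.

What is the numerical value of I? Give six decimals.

-0.174062

Checks pass: Σm=0; 14 even; l₃=6∈[2,8].
(2·5+1)(2·3+1)(2·6+1) = 1001
Δ: 2! 8! 4! / 15! → 1/675675
sum: t=0:+1/8640 t=1:−1/2304 t=2:+1/8640 = -7/34560
3j²(5 3 6; 0 0 0) = Δ·Π!·Σ² = 7/429  (sign -1)
sum: t=2:+1/27648 = 1/27648
3j²(5 3 6; -1 3 -2) = Δ·Π!·Σ² = 10/429  (sign +1)
combine: 4πI² = 1001·7/429·10/429 = 490/1287
take √, sign -1: I = -0.17406195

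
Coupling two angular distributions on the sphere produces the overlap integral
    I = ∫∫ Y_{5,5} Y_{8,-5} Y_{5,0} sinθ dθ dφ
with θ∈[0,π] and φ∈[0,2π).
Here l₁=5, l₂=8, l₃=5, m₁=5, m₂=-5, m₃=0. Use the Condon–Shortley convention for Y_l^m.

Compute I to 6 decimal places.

0.163955

Checks pass: Σm=0; 18 even; l₃=5∈[3,13].
(2·5+1)(2·8+1)(2·5+1) = 2057
Δ: 8! 2! 8! / 19! → 1/37413090
sum: t=3:−1/1036800 t=4:+1/331776 t=5:−1/1036800 = 1/921600
3j²(5 8 5; 0 0 0) = Δ·Π!·Σ² = 490/46189  (sign -1)
sum: t=0:+1/58060800 = 1/58060800
3j²(5 8 5; 5 -5 0) = Δ·Π!·Σ² = 5/323  (sign -1)
combine: 4πI² = 2057·490/46189·5/323 = 26950/79781
take √, sign +1: I = 0.16395502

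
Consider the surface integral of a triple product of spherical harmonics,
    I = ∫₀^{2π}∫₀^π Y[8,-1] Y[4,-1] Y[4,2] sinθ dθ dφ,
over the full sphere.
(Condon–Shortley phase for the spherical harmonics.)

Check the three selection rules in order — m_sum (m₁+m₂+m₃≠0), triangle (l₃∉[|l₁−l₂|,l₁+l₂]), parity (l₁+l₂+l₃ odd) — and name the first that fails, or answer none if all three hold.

m₁+m₂+m₃ = -1 − 1 + 2 = 0  ✓
triangle: |8−4|=4 ≤ l₃=4 ≤ 8+4=12  ✓
parity: l₁+l₂+l₃ = 16 is even  ✓

none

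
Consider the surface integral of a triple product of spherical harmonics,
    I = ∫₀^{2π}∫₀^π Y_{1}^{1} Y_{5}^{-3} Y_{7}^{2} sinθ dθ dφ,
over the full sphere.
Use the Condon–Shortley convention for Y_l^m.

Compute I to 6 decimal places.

0.000000

triangle: need 4≤l₃≤6, have 7; I=0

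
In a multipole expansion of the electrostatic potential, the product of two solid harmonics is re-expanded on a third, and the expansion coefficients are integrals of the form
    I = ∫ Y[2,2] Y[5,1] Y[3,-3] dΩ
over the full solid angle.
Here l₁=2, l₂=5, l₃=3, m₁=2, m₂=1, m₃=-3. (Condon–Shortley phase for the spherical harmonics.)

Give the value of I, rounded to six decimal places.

-0.023961

Checks pass: Σm=0; 10 even; l₃=3∈[3,7].
(2·2+1)(2·5+1)(2·3+1) = 385
Δ: 4! 0! 6! / 11! → 1/2310
sum: t=2:+1/144 = 1/144
3j²(2 5 3; 0 0 0) = Δ·Π!·Σ² = 10/231  (sign -1)
sum: t=0:+1/17280 = 1/17280
3j²(2 5 3; 2 1 -3) = Δ·Π!·Σ² = 1/2310  (sign +1)
combine: 4πI² = 385·10/231·1/2310 = 5/693
take √, sign -1: I = -0.02396147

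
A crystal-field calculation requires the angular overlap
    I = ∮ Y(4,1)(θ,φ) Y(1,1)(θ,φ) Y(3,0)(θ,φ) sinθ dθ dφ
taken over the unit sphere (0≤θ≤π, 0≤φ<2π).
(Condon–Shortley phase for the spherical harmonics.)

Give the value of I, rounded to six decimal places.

m-sum = 1 + 1 + 0 = 2 ≠ 0 ⇒ I = 0

0.000000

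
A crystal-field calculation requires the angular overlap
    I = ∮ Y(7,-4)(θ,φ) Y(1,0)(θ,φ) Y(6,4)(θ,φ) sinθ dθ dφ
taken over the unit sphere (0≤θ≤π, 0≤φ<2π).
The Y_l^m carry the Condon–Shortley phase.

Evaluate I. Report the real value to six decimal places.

m-sum 0 ✓  L=14 even ✓  6≤6≤8 ✓
Π(2lᵢ+1) = 15×3×13 = 585
triangle coeff Δ(7,1,6) = 1/1365
Σ_t [1,1]: t=1:−1/518400 = -1/518400
(3j)²=7/195 [(7 1 6; 0 0 0)], sign=-1
Σ_t [1,1]: t=1:−1/7257600 = -1/7257600
(3j)²=11/455 [(7 1 6; -4 0 4)], sign=-1
⇒ 4πI² = 33/65
I = (+1)√(33/65/(4π)) = 0.20099968

0.201000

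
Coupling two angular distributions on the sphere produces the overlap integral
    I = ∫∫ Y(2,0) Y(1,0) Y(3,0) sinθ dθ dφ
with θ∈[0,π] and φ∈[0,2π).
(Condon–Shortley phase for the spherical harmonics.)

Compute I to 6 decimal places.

0.247767

Checks pass: Σm=0; 6 even; l₃=3∈[1,3].
(2·2+1)(2·1+1)(2·3+1) = 105
Δ: 0! 4! 2! / 7! → 1/105
sum: t=0:+1/4 = 1/4
3j²(2 1 3; 0 0 0) = Δ·Π!·Σ² = 3/35  (sign -1)
(m-triple is (0,0,0) — same symbol as above.)
combine: 4πI² = 105·3/35·3/35 = 27/35
take √, sign +1: I = 0.24776670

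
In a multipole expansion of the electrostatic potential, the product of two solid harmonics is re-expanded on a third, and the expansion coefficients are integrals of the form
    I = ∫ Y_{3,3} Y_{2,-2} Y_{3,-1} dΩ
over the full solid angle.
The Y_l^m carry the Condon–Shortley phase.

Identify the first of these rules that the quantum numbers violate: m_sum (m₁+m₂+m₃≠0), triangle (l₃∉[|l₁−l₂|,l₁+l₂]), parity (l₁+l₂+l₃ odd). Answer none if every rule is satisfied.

Σmᵢ = 0  ✓
l₃∈[|l₁−l₂|,l₁+l₂]=[1,5], have l₃=3  ✓
Σlᵢ = 8 ⇒ even  ✓

none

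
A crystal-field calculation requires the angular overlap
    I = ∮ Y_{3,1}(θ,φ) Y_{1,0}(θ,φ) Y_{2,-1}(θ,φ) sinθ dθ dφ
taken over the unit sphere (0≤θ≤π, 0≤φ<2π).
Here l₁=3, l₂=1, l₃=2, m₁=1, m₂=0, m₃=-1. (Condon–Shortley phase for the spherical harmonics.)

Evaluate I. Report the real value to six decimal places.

-0.233597

Rules hold: Σm=0, L=6 even, 2≤2≤4.
N = 7·3·5 = 105
Δ = 2!·4!·0!/7! = 1/105
Racah Σ t=1..1: t=1:−1/4 = -1/4
⇒ 3j(3 1 2; 0 0 0)² = 3/35, sgn -1
Racah Σ t=1..1: t=1:−1/6 = -1/6
⇒ 3j(3 1 2; 1 0 -1)² = 8/105, sgn +1
4πI² = N·(3j₀)²·(3jₘ)² = 24/35
I = -1·√(0.685714/4π) = -0.23359668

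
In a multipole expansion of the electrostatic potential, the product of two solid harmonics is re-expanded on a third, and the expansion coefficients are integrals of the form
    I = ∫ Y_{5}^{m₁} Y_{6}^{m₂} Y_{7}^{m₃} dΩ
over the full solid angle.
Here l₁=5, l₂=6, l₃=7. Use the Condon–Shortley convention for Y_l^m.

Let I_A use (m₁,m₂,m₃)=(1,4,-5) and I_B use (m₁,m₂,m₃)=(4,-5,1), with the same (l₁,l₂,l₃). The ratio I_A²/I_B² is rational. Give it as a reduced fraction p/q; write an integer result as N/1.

Same 5,6,7: normalisation and zero-m 3j drop out of the ratio.
A: Δ: 4! 6! 8! / 19! → 1/174594420; sum: t=2:+1/7741440 t=3:−1/3628800 t=4:+1/24883200 = -37/348364800; 3j²(5 6 7; 1 4 -5) = Δ·Π!·Σ² = 1369/176358  (sign -1)
B: Δ: 4! 6! 8! / 19! → 1/174594420; sum: t=0:+1/14515200 t=1:−1/174182400 = 11/174182400; 3j²(5 6 7; 4 -5 1) = Δ·Π!·Σ² = 121/12597  (sign +1)
I_A²/I_B² = (1369/176358)/(121/12597) = 1369/1694

1369/1694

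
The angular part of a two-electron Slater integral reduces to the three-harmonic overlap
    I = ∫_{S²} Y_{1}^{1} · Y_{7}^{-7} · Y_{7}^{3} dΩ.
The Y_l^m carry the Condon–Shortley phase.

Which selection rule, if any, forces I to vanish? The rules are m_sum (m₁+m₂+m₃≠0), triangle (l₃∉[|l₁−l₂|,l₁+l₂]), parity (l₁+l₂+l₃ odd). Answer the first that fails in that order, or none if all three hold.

m_sum

azimuthal sum: 1 − 7 + 3 = -3  ✗
6 ≤ 7 ≤ 8 (triangle on l)
L = 1 + 7 + 7 = 15 (odd)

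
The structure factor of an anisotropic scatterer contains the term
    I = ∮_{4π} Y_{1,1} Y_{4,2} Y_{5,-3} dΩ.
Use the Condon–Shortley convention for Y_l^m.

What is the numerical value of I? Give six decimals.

m-sum 0 ✓  L=10 even ✓  3≤5≤5 ✓
Π(2lᵢ+1) = 3×9×11 = 297
triangle coeff Δ(1,4,5) = 1/495
Σ_t [0,0]: t=0:+1/576 = 1/576
(3j)²=5/99 [(1 4 5; 0 0 0)], sign=-1
Σ_t [0,0]: t=0:+1/2880 = 1/2880
(3j)²=28/495 [(1 4 5; 1 2 -3)], sign=+1
⇒ 4πI² = 28/33
I = (-1)√(28/33/(4π)) = -0.25984664

-0.259847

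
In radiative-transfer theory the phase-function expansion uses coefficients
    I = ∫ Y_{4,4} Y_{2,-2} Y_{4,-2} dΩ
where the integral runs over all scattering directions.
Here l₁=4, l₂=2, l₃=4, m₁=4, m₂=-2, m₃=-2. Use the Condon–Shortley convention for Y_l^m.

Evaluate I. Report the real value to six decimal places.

-0.106180

Rules hold: Σm=0, L=10 even, 2≤4≤6.
N = 9·5·9 = 405
Δ = 2!·6!·2!/11! = 1/13860
Racah Σ t=0..2: t=0:+1/192 t=1:−1/36 t=2:+1/192 = -5/288
⇒ 3j(4 2 4; 0 0 0)² = 20/693, sgn -1
Racah Σ t=0..0: t=0:+1/2880 = 1/2880
⇒ 3j(4 2 4; 4 -2 -2)² = 2/165, sgn +1
4πI² = N·(3j₀)²·(3jₘ)² = 120/847
I = -1·√(0.141677/4π) = -0.10618031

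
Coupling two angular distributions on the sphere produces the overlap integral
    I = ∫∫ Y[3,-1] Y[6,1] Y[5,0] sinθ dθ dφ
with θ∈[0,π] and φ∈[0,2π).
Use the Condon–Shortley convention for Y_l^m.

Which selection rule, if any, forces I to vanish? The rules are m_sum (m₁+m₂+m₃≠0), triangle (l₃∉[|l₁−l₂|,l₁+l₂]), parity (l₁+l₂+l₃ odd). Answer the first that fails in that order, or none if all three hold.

azimuthal sum: -1 + 1 + 0 = 0  ✓
3 ≤ 5 ≤ 9 (triangle on l)  ✓
L = 3 + 6 + 5 = 14 (even)  ✓

none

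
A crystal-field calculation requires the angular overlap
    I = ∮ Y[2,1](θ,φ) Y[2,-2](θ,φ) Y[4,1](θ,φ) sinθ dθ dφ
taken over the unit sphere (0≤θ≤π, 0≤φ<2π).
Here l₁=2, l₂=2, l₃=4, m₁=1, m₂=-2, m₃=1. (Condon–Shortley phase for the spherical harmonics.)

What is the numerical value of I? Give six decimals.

Checks pass: Σm=0; 8 even; l₃=4∈[0,4].
(2·2+1)(2·2+1)(2·4+1) = 225
Δ: 0! 4! 4! / 9! → 1/630
sum: t=0:+1/16 = 1/16
3j²(2 2 4; 0 0 0) = Δ·Π!·Σ² = 2/35  (sign +1)
sum: t=0:+1/144 = 1/144
3j²(2 2 4; 1 -2 1) = Δ·Π!·Σ² = 1/126  (sign -1)
combine: 4πI² = 225·2/35·1/126 = 5/49
take √, sign -1: I = -0.09011188

-0.090112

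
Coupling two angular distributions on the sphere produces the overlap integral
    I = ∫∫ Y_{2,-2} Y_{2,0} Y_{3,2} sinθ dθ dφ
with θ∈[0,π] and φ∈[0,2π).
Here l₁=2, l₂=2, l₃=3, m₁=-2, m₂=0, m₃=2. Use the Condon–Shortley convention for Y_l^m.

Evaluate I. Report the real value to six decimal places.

0.000000

Σlᵢ=7 odd — θ-integrand is odd under cosθ→−cosθ; I=0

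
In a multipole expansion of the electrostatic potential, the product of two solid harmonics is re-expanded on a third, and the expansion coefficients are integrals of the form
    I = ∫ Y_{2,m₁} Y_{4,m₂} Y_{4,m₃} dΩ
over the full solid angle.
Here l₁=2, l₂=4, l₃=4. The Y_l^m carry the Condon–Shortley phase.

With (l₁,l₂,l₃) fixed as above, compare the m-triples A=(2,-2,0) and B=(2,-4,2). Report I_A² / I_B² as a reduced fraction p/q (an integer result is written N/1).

45/14

Same 2,4,4: normalisation and zero-m 3j drop out of the ratio.
A: Δ: 2! 2! 6! / 11! → 1/13860; sum: t=0:+1/192 = 1/192; 3j²(2 4 4; 2 -2 0) = Δ·Π!·Σ² = 3/77  (sign +1)
B: Δ: 2! 2! 6! / 11! → 1/13860; sum: t=0:+1/2880 = 1/2880; 3j²(2 4 4; 2 -4 2) = Δ·Π!·Σ² = 2/165  (sign +1)
I_A²/I_B² = (3/77)/(2/165) = 45/14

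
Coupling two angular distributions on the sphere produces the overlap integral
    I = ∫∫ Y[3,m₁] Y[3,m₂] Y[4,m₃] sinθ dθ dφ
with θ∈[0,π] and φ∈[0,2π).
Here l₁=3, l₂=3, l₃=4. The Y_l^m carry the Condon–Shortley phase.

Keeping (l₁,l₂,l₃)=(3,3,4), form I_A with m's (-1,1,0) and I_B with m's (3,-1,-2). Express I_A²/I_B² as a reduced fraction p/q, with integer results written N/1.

l's match ⇒ only the (l;m) 3-j factors differ between A and B.
A: triangle coeff Δ(3,3,4) = 1/34650; Σ_t [0,2]: t=0:+1/1152 t=1:−1/36 t=2:+1/32 = 5/1152; (3j)²=1/1386 [(3 3 4; -1 1 0)], sign=+1
B: triangle coeff Δ(3,3,4) = 1/34650; Σ_t [0,0]: t=0:+1/192 = 1/192; (3j)²=3/77 [(3 3 4; 3 -1 -2)], sign=+1
I_A²/I_B² = (1/1386)/(3/77) = 1/54

1/54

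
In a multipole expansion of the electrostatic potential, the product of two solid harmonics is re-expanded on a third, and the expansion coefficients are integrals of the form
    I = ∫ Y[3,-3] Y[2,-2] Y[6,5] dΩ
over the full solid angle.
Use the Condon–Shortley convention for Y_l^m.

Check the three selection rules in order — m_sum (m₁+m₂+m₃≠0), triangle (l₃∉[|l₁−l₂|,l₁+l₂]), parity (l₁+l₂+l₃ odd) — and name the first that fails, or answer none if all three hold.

triangle

azimuthal sum: -3 − 2 + 5 = 0  ✓
1 ≤ 6 ≤ 5 (triangle on l)  ✗
L = 3 + 2 + 6 = 11 (odd)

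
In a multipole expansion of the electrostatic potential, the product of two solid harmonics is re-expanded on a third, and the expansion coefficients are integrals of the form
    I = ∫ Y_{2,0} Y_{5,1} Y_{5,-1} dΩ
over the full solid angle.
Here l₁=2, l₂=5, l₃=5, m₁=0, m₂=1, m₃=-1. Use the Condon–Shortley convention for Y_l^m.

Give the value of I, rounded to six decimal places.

Checks pass: Σm=0; 12 even; l₃=5∈[3,7].
(2·2+1)(2·5+1)(2·5+1) = 605
Δ: 2! 2! 8! / 13! → 1/38610
sum: t=0:+1/2880 t=1:−1/576 t=2:+1/2880 = -1/960
3j²(2 5 5; 0 0 0) = Δ·Π!·Σ² = 10/429  (sign +1)
sum: t=0:+1/5760 t=1:−1/720 t=2:+1/2304 = -1/1280
3j²(2 5 5; 0 1 -1) = Δ·Π!·Σ² = 27/1430  (sign -1)
combine: 4πI² = 605·10/429·27/1430 = 45/169
take √, sign -1: I = -0.14556534

-0.145565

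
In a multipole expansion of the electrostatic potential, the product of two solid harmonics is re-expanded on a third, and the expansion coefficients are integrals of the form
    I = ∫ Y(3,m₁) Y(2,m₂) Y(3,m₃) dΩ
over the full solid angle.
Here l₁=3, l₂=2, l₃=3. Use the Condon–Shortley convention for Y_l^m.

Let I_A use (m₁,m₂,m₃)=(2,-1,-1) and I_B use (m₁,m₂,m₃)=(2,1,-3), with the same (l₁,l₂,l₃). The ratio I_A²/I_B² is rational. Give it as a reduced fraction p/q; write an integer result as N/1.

3/5

Shared (l₁,l₂,l₃)=(3,2,3): N and (l;000)² cancel in I_A²/I_B².
A: Δ = 2!·4!·2!/9! = 1/3780; Racah Σ t=0..1: t=0:+1/12 t=1:−1/48 = 1/16; ⇒ 3j(3 2 3; 2 -1 -1)² = 1/28, sgn +1
B: Δ = 2!·4!·2!/9! = 1/3780; Racah Σ t=1..1: t=1:−1/48 = -1/48; ⇒ 3j(3 2 3; 2 1 -3)² = 5/84, sgn -1
I_A²/I_B² = (1/28)/(5/84) = 3/5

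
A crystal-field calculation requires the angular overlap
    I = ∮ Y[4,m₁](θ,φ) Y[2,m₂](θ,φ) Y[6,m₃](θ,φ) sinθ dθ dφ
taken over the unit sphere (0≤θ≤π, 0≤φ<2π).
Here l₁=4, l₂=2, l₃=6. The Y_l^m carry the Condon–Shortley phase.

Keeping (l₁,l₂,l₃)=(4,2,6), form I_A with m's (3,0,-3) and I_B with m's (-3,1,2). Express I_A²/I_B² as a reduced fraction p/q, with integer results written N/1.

Shared (l₁,l₂,l₃)=(4,2,6): N and (l;000)² cancel in I_A²/I_B².
A: Δ = 0!·8!·4!/13! = 1/6435; Racah Σ t=0..0: t=0:+1/20160 = 1/20160; ⇒ 3j(4 2 6; 3 0 -3)² = 12/715, sgn -1
B: Δ = 0!·8!·4!/13! = 1/6435; Racah Σ t=0..0: t=0:+1/30240 = 1/30240; ⇒ 3j(4 2 6; -3 1 2)² = 32/6435, sgn +1
I_A²/I_B² = (12/715)/(32/6435) = 27/8

27/8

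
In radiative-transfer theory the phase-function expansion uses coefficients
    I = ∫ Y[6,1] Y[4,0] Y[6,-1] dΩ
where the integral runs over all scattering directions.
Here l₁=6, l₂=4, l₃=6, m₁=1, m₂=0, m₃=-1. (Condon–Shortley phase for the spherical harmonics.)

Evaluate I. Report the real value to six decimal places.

-0.096546

m-sum 0 ✓  L=16 even ✓  2≤6≤10 ✓
Π(2lᵢ+1) = 13×9×13 = 1521
triangle coeff Δ(6,4,6) = 1/15315300
Σ_t [0,4]: t=0:+1/829440 t=1:−1/25920 t=2:+1/9216 t=3:−1/25920 t=4:+1/829440 = 7/207360
(3j)²=28/2431 [(6 4 6; 0 0 0)], sign=+1
Σ_t [0,4]: t=0:+1/414720 t=1:−1/20736 t=2:+1/11520 t=3:−1/51840 t=4:+1/2903040 = 1/45360
(3j)²=1024/153153 [(6 4 6; 1 0 -1)], sign=-1
⇒ 4πI² = 4096/34969
I = (-1)√(4096/34969/(4π)) = -0.09654581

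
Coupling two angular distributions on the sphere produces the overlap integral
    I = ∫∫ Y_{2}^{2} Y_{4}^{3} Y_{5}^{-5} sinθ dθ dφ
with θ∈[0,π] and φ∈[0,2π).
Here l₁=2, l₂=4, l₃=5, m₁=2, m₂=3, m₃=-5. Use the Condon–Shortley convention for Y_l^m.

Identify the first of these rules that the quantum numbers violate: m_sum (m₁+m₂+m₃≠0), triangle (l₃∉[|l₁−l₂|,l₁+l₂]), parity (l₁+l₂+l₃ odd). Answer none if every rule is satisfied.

parity

m₁+m₂+m₃ = 2 + 3 − 5 = 0  ✓
triangle: |2−4|=2 ≤ l₃=5 ≤ 2+4=6  ✓
parity: l₁+l₂+l₃ = 11 is odd  ✗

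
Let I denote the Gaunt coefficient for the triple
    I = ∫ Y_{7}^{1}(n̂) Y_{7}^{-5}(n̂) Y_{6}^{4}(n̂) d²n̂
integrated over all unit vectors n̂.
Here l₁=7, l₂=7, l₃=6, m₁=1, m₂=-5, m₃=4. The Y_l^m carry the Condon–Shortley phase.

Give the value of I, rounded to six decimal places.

Rules hold: Σm=0, L=20 even, 0≤6≤14.
N = 15·15·13 = 2925
Δ = 8!·6!·6!/21! = 1/2444321880
Racah Σ t=1..7: t=1:−1/2612736000 t=2:+1/20736000 t=3:−1/1658880 t=4:+1/746496 t=5:−1/1658880 t=6:+1/20736000 t=7:−1/2612736000 = 1/4354560
⇒ 3j(7 7 6; 0 0 0)² = 1000/138567, sgn +1
Racah Σ t=0..2: t=0:+1/1393459200 t=1:−1/72576000 t=2:+1/49766400 = 7/995328000
⇒ 3j(7 7 6; 1 -5 4)² = 343/83980, sgn +1
4πI² = N·(3j₀)²·(3jₘ)² = 1286250/14919047
I = +1·√(0.0862153/4π) = 0.08282992

0.082830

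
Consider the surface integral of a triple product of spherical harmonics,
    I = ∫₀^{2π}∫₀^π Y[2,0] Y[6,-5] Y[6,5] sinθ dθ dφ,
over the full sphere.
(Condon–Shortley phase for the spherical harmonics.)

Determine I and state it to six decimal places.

Rules hold: Σm=0, L=14 even, 4≤6≤8.
N = 5·13·13 = 845
Δ = 2!·2!·10!/15! = 1/90090
Racah Σ t=0..2: t=0:+1/69120 t=1:−1/14400 t=2:+1/69120 = -7/172800
⇒ 3j(2 6 6; 0 0 0)² = 14/715, sgn -1
Racah Σ t=0..1: t=0:+1/1451520 t=1:−1/3628800 = 1/2419200
⇒ 3j(2 6 6; 0 -5 5)² = 11/910, sgn -1
4πI² = N·(3j₀)²·(3jₘ)² = 1/5
I = +1·√(0.2/4π) = 0.12615663

0.126157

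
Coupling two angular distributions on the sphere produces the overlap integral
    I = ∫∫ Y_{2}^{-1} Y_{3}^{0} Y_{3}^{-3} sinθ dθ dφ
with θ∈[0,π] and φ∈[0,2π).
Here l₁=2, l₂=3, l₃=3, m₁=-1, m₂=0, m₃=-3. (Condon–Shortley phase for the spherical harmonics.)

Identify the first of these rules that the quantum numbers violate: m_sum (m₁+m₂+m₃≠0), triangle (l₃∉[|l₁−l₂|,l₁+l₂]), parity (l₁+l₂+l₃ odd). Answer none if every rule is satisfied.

m_sum

m₁+m₂+m₃ = -1 + 0 − 3 = -4  ✗
triangle: |2−3|=1 ≤ l₃=3 ≤ 2+3=5
parity: l₁+l₂+l₃ = 8 is even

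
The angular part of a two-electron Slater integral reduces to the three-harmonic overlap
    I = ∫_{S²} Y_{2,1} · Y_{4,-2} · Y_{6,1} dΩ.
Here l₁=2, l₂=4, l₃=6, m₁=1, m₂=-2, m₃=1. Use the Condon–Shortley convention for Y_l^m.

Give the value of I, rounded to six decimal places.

-0.133065

m-sum 0 ✓  L=12 even ✓  2≤6≤6 ✓
Π(2lᵢ+1) = 5×9×13 = 585
triangle coeff Δ(2,4,6) = 1/6435
Σ_t [0,0]: t=0:+1/2304 = 1/2304
(3j)²=5/143 [(2 4 6; 0 0 0)], sign=+1
Σ_t [0,0]: t=0:+1/8640 = 1/8640
(3j)²=14/1287 [(2 4 6; 1 -2 1)], sign=-1
⇒ 4πI² = 350/1573
I = (-1)√(350/1573/(4π)) = -0.13306527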